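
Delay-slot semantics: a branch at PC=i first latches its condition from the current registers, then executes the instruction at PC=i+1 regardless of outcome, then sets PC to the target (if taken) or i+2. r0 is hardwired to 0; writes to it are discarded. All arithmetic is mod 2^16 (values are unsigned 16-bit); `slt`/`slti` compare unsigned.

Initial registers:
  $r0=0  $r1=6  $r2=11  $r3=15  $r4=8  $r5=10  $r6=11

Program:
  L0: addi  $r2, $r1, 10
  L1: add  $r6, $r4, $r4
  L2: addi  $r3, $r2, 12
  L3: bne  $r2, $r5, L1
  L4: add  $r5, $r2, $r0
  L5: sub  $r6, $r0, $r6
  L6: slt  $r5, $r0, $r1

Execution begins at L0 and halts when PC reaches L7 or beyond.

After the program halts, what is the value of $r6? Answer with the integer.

#0 addi  $r2, $r1, 10 ; 0/6/16/15/8/10/11
#1 add  $r6, $r4, $r4 ; 0/6/16/15/8/10/16
#2 addi  $r3, $r2, 12 ; 0/6/16/28/8/10/16
#3 bne  $r2, $r5, L1 ; 0/6/16/28/8/10/16 ; →target
#4 add  $r5, $r2, $r0 ; 0/6/16/28/8/16/16
#1 add  $r6, $r4, $r4 ; 0/6/16/28/8/16/16
#2 addi  $r3, $r2, 12 ; 0/6/16/28/8/16/16
#3 bne  $r2, $r5, L1 ; 0/6/16/28/8/16/16 ; →fallthru
#4 add  $r5, $r2, $r0 ; 0/6/16/28/8/16/16
#5 sub  $r6, $r0, $r6 ; 0/6/16/28/8/16/65520
#6 slt  $r5, $r0, $r1 ; 0/6/16/28/8/1/65520

65520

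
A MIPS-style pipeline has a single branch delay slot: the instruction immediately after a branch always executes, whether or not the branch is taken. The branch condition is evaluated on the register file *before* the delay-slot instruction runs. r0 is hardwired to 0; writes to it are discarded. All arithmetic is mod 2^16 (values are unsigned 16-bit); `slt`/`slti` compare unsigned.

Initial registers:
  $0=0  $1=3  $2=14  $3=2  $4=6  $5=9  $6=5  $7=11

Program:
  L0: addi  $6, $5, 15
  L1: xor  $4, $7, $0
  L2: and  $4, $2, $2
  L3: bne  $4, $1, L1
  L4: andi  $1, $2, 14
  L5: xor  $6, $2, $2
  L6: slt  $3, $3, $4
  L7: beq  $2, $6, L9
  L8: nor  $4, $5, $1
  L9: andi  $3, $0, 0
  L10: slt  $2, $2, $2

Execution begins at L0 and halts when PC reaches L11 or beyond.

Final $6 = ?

0

#0 addi  $6, $5, 15 ; 0/3/14/2/6/9/24/11
#1 xor  $4, $7, $0 ; 0/3/14/2/11/9/24/11
#2 and  $4, $2, $2 ; 0/3/14/2/14/9/24/11
#3 bne  $4, $1, L1 ; 0/3/14/2/14/9/24/11 ; →target
#4 andi  $1, $2, 14 ; 0/14/14/2/14/9/24/11
#1 xor  $4, $7, $0 ; 0/14/14/2/11/9/24/11
#2 and  $4, $2, $2 ; 0/14/14/2/14/9/24/11
#3 bne  $4, $1, L1 ; 0/14/14/2/14/9/24/11 ; →fallthru
#4 andi  $1, $2, 14 ; 0/14/14/2/14/9/24/11
#5 xor  $6, $2, $2 ; 0/14/14/2/14/9/0/11
#6 slt  $3, $3, $4 ; 0/14/14/1/14/9/0/11
#7 beq  $2, $6, L9 ; 0/14/14/1/14/9/0/11 ; →fallthru
#8 nor  $4, $5, $1 ; 0/14/14/1/65520/9/0/11
#9 andi  $3, $0, 0 ; 0/14/14/0/65520/9/0/11
#10 slt  $2, $2, $2 ; 0/14/0/0/65520/9/0/11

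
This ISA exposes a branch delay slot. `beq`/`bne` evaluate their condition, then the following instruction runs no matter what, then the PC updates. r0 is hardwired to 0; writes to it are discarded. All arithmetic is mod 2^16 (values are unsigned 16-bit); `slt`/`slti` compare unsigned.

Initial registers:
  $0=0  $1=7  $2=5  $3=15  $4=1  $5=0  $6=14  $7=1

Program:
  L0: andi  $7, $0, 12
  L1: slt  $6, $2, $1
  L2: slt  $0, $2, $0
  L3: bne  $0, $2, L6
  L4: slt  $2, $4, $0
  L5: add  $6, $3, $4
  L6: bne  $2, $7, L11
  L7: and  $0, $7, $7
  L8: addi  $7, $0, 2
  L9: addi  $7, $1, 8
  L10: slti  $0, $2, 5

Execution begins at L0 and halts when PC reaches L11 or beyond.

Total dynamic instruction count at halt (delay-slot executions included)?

10

[0] andi  $7, $0, 12  →  {$0:0, $1:7, $2:5, $3:15, $4:1, $5:0, $6:14, $7:0}
[1] slt  $6, $2, $1  →  {$0:0, $1:7, $2:5, $3:15, $4:1, $5:0, $6:1, $7:0}
[2] slt  $0, $2, $0  →  {$0:0, $1:7, $2:5, $3:15, $4:1, $5:0, $6:1, $7:0}
[3] bne  $0, $2, L6  →  {$0:0, $1:7, $2:5, $3:15, $4:1, $5:0, $6:1, $7:0}  ⟨branch taken⟩
[4] slt  $2, $4, $0  →  {$0:0, $1:7, $2:0, $3:15, $4:1, $5:0, $6:1, $7:0}
[6] bne  $2, $7, L11  →  {$0:0, $1:7, $2:0, $3:15, $4:1, $5:0, $6:1, $7:0}  ⟨branch fallthrough⟩
[7] and  $0, $7, $7  →  {$0:0, $1:7, $2:0, $3:15, $4:1, $5:0, $6:1, $7:0}
[8] addi  $7, $0, 2  →  {$0:0, $1:7, $2:0, $3:15, $4:1, $5:0, $6:1, $7:2}
[9] addi  $7, $1, 8  →  {$0:0, $1:7, $2:0, $3:15, $4:1, $5:0, $6:1, $7:15}
[10] slti  $0, $2, 5  →  {$0:0, $1:7, $2:0, $3:15, $4:1, $5:0, $6:1, $7:15}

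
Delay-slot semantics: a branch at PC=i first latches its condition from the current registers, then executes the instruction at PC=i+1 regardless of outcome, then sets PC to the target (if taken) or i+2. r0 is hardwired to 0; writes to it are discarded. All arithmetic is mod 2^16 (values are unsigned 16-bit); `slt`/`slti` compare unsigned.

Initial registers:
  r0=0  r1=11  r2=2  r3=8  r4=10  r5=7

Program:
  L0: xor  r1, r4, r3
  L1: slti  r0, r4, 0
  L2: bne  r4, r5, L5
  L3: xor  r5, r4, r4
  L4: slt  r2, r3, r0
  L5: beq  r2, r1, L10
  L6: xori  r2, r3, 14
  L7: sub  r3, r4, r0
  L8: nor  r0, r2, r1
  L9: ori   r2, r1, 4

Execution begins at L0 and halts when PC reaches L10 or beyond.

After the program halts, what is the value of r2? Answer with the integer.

  step pc=0: xor  r1, r4, r3  regs=(0,2,2,8,10,7)
  step pc=1: slti  r0, r4, 0  regs=(0,2,2,8,10,7)
  step pc=2: bne  r4, r5, L5  cond=T  regs=(0,2,2,8,10,7)
  step pc=3: xor  r5, r4, r4  regs=(0,2,2,8,10,0)
  step pc=5: beq  r2, r1, L10  cond=T  regs=(0,2,2,8,10,0)
  step pc=6: xori  r2, r3, 14  regs=(0,2,6,8,10,0)

6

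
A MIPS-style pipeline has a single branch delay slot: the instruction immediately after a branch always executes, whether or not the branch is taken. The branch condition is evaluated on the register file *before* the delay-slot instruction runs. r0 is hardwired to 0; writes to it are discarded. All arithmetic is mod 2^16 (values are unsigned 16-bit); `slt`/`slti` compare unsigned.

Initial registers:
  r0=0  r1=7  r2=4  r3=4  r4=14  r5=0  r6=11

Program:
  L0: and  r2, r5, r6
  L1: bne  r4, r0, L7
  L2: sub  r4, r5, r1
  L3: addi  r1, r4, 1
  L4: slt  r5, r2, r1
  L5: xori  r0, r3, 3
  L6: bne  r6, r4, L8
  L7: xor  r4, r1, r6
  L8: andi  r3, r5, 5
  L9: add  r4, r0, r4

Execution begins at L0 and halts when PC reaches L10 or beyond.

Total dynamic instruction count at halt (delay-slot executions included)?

[0] and  r2, r5, r6  →  {r0:0, r1:7, r2:0, r3:4, r4:14, r5:0, r6:11}
[1] bne  r4, r0, L7  →  {r0:0, r1:7, r2:0, r3:4, r4:14, r5:0, r6:11}  ⟨branch taken⟩
[2] sub  r4, r5, r1  →  {r0:0, r1:7, r2:0, r3:4, r4:65529, r5:0, r6:11}
[7] xor  r4, r1, r6  →  {r0:0, r1:7, r2:0, r3:4, r4:12, r5:0, r6:11}
[8] andi  r3, r5, 5  →  {r0:0, r1:7, r2:0, r3:0, r4:12, r5:0, r6:11}
[9] add  r4, r0, r4  →  {r0:0, r1:7, r2:0, r3:0, r4:12, r5:0, r6:11}

6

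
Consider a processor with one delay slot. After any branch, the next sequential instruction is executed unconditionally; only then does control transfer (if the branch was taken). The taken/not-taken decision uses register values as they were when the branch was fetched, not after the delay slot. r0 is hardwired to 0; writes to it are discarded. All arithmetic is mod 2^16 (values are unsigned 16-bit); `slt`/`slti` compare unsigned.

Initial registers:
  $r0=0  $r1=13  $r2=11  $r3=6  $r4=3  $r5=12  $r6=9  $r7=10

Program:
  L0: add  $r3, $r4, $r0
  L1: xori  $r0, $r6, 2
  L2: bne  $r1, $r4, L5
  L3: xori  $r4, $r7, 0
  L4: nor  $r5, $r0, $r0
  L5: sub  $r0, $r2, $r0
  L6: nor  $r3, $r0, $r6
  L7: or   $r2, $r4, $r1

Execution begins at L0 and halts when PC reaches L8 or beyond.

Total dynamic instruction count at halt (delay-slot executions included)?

7

#0 add  $r3, $r4, $r0 ; 0/13/11/3/3/12/9/10
#1 xori  $r0, $r6, 2 ; 0/13/11/3/3/12/9/10
#2 bne  $r1, $r4, L5 ; 0/13/11/3/3/12/9/10 ; →target
#3 xori  $r4, $r7, 0 ; 0/13/11/3/10/12/9/10
#5 sub  $r0, $r2, $r0 ; 0/13/11/3/10/12/9/10
#6 nor  $r3, $r0, $r6 ; 0/13/11/65526/10/12/9/10
#7 or   $r2, $r4, $r1 ; 0/13/15/65526/10/12/9/10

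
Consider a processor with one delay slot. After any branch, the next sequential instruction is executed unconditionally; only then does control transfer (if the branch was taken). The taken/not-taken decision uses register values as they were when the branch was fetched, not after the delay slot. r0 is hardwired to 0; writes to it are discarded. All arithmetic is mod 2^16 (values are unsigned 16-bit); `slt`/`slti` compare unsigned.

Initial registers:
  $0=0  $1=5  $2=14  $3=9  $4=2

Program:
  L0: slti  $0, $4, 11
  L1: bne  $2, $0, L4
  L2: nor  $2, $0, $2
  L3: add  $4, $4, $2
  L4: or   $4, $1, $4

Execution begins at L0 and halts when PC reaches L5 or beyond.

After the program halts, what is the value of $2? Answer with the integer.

65521

[0] slti  $0, $4, 11  →  {$0:0, $1:5, $2:14, $3:9, $4:2}
[1] bne  $2, $0, L4  →  {$0:0, $1:5, $2:14, $3:9, $4:2}  ⟨branch taken⟩
[2] nor  $2, $0, $2  →  {$0:0, $1:5, $2:65521, $3:9, $4:2}
[4] or   $4, $1, $4  →  {$0:0, $1:5, $2:65521, $3:9, $4:7}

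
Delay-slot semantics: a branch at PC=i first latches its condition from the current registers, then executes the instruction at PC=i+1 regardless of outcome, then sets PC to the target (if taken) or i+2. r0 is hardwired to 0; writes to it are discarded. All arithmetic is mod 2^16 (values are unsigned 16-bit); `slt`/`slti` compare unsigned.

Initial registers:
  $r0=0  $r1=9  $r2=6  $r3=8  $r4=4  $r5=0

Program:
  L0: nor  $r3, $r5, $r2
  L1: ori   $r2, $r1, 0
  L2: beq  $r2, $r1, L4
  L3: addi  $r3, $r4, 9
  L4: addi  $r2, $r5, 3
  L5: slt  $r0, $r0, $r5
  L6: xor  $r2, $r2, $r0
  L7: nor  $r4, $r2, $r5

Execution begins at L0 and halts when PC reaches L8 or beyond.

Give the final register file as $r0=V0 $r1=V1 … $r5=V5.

  step pc=0: nor  $r3, $r5, $r2  regs=(0,9,6,65529,4,0)
  step pc=1: ori   $r2, $r1, 0  regs=(0,9,9,65529,4,0)
  step pc=2: beq  $r2, $r1, L4  cond=T  regs=(0,9,9,65529,4,0)
  step pc=3: addi  $r3, $r4, 9  regs=(0,9,9,13,4,0)
  step pc=4: addi  $r2, $r5, 3  regs=(0,9,3,13,4,0)
  step pc=5: slt  $r0, $r0, $r5  regs=(0,9,3,13,4,0)
  step pc=6: xor  $r2, $r2, $r0  regs=(0,9,3,13,4,0)
  step pc=7: nor  $r4, $r2, $r5  regs=(0,9,3,13,65532,0)

$r0=0 $r1=9 $r2=3 $r3=13 $r4=65532 $r5=0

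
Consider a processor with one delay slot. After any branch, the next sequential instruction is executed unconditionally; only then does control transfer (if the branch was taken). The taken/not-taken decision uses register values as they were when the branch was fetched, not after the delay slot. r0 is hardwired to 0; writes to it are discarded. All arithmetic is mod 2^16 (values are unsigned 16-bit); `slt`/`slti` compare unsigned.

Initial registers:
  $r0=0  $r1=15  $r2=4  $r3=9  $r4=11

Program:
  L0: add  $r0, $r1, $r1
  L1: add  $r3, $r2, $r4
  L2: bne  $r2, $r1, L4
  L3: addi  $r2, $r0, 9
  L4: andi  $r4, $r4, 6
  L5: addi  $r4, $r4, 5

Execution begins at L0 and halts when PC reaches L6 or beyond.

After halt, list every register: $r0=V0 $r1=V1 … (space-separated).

$r0=0 $r1=15 $r2=9 $r3=15 $r4=7

#0 add  $r0, $r1, $r1 ; 0/15/4/9/11
#1 add  $r3, $r2, $r4 ; 0/15/4/15/11
#2 bne  $r2, $r1, L4 ; 0/15/4/15/11 ; →target
#3 addi  $r2, $r0, 9 ; 0/15/9/15/11
#4 andi  $r4, $r4, 6 ; 0/15/9/15/2
#5 addi  $r4, $r4, 5 ; 0/15/9/15/7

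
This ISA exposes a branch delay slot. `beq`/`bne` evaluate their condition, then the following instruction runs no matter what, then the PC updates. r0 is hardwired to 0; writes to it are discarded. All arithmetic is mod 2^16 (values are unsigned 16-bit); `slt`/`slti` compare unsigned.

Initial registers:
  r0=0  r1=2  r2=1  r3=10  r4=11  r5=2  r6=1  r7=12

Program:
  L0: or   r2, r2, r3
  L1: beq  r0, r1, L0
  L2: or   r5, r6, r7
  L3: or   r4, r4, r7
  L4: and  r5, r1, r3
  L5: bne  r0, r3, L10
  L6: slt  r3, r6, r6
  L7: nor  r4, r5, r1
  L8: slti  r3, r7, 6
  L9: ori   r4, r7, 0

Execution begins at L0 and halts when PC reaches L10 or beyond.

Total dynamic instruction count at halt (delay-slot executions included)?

7

#0 or   r2, r2, r3 ; 0/2/11/10/11/2/1/12
#1 beq  r0, r1, L0 ; 0/2/11/10/11/2/1/12 ; →fallthru
#2 or   r5, r6, r7 ; 0/2/11/10/11/13/1/12
#3 or   r4, r4, r7 ; 0/2/11/10/15/13/1/12
#4 and  r5, r1, r3 ; 0/2/11/10/15/2/1/12
#5 bne  r0, r3, L10 ; 0/2/11/10/15/2/1/12 ; →target
#6 slt  r3, r6, r6 ; 0/2/11/0/15/2/1/12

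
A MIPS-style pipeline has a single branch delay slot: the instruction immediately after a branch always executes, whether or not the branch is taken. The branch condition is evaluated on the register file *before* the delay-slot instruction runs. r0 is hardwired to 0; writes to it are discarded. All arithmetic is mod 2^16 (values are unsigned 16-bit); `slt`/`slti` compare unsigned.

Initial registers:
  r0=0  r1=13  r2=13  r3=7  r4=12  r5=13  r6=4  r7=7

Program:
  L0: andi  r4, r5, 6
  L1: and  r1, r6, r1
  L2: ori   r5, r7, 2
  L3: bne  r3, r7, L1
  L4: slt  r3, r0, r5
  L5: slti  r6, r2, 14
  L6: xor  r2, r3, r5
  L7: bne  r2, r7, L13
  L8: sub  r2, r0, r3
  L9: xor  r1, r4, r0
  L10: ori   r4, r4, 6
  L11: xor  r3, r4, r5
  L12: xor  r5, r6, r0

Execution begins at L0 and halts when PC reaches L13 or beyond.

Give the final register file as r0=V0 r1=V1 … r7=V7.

r0=0 r1=4 r2=65535 r3=1 r4=4 r5=7 r6=1 r7=7

  step pc=0: andi  r4, r5, 6  regs=(0,13,13,7,4,13,4,7)
  step pc=1: and  r1, r6, r1  regs=(0,4,13,7,4,13,4,7)
  step pc=2: ori   r5, r7, 2  regs=(0,4,13,7,4,7,4,7)
  step pc=3: bne  r3, r7, L1  cond=F  regs=(0,4,13,7,4,7,4,7)
  step pc=4: slt  r3, r0, r5  regs=(0,4,13,1,4,7,4,7)
  step pc=5: slti  r6, r2, 14  regs=(0,4,13,1,4,7,1,7)
  step pc=6: xor  r2, r3, r5  regs=(0,4,6,1,4,7,1,7)
  step pc=7: bne  r2, r7, L13  cond=T  regs=(0,4,6,1,4,7,1,7)
  step pc=8: sub  r2, r0, r3  regs=(0,4,65535,1,4,7,1,7)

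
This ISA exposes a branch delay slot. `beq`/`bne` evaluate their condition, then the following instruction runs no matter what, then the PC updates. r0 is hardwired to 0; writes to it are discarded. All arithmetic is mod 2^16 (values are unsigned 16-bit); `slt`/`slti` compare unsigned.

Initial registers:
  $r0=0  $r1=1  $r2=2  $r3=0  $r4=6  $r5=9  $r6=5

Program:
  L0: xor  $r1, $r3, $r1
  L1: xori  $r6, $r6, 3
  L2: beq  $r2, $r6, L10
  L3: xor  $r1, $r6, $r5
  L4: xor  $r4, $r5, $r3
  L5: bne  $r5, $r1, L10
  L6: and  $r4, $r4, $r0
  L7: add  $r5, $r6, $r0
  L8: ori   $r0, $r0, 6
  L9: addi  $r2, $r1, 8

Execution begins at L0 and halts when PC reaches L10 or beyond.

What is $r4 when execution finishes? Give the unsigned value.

#0 xor  $r1, $r3, $r1 ; 0/1/2/0/6/9/5
#1 xori  $r6, $r6, 3 ; 0/1/2/0/6/9/6
#2 beq  $r2, $r6, L10 ; 0/1/2/0/6/9/6 ; →fallthru
#3 xor  $r1, $r6, $r5 ; 0/15/2/0/6/9/6
#4 xor  $r4, $r5, $r3 ; 0/15/2/0/9/9/6
#5 bne  $r5, $r1, L10 ; 0/15/2/0/9/9/6 ; →target
#6 and  $r4, $r4, $r0 ; 0/15/2/0/0/9/6

0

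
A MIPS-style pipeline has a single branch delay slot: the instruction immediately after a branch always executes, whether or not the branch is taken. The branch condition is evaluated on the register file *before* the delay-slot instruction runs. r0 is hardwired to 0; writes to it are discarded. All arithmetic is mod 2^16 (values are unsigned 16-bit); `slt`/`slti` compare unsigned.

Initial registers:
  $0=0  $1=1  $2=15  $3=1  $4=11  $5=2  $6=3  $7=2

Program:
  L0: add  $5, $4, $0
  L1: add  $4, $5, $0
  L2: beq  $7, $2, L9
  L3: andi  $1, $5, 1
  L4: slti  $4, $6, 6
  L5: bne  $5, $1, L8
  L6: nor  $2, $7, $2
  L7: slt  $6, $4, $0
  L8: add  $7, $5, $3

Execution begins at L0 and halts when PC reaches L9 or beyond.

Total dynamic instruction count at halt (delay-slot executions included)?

PC=0  add  $5, $4, $0        | $0=0 $1=1 $2=15 $3=1 $4=11 $5=11 $6=3 $7=2
PC=1  add  $4, $5, $0        | $0=0 $1=1 $2=15 $3=1 $4=11 $5=11 $6=3 $7=2
PC=2  beq  $7, $2, L9        | $0=0 $1=1 $2=15 $3=1 $4=11 $5=11 $6=3 $7=2  [not taken]
PC=3  andi  $1, $5, 1        | $0=0 $1=1 $2=15 $3=1 $4=11 $5=11 $6=3 $7=2
PC=4  slti  $4, $6, 6        | $0=0 $1=1 $2=15 $3=1 $4=1 $5=11 $6=3 $7=2
PC=5  bne  $5, $1, L8        | $0=0 $1=1 $2=15 $3=1 $4=1 $5=11 $6=3 $7=2  [TAKEN]
PC=6  nor  $2, $7, $2        | $0=0 $1=1 $2=65520 $3=1 $4=1 $5=11 $6=3 $7=2
PC=8  add  $7, $5, $3        | $0=0 $1=1 $2=65520 $3=1 $4=1 $5=11 $6=3 $7=12

8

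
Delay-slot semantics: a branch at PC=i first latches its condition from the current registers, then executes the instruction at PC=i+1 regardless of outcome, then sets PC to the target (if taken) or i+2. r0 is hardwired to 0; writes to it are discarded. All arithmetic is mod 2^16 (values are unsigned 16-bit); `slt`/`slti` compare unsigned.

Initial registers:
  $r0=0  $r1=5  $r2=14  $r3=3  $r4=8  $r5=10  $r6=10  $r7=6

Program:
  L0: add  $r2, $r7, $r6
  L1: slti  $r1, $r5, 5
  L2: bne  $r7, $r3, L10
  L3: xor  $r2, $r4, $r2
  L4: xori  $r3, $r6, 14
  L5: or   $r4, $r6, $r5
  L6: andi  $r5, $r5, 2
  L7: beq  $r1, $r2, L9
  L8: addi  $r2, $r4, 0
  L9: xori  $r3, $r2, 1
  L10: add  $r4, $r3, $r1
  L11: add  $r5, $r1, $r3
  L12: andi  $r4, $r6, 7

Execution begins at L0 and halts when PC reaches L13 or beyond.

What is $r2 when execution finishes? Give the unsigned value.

24

[0] add  $r2, $r7, $r6  →  {$r0:0, $r1:5, $r2:16, $r3:3, $r4:8, $r5:10, $r6:10, $r7:6}
[1] slti  $r1, $r5, 5  →  {$r0:0, $r1:0, $r2:16, $r3:3, $r4:8, $r5:10, $r6:10, $r7:6}
[2] bne  $r7, $r3, L10  →  {$r0:0, $r1:0, $r2:16, $r3:3, $r4:8, $r5:10, $r6:10, $r7:6}  ⟨branch taken⟩
[3] xor  $r2, $r4, $r2  →  {$r0:0, $r1:0, $r2:24, $r3:3, $r4:8, $r5:10, $r6:10, $r7:6}
[10] add  $r4, $r3, $r1  →  {$r0:0, $r1:0, $r2:24, $r3:3, $r4:3, $r5:10, $r6:10, $r7:6}
[11] add  $r5, $r1, $r3  →  {$r0:0, $r1:0, $r2:24, $r3:3, $r4:3, $r5:3, $r6:10, $r7:6}
[12] andi  $r4, $r6, 7  →  {$r0:0, $r1:0, $r2:24, $r3:3, $r4:2, $r5:3, $r6:10, $r7:6}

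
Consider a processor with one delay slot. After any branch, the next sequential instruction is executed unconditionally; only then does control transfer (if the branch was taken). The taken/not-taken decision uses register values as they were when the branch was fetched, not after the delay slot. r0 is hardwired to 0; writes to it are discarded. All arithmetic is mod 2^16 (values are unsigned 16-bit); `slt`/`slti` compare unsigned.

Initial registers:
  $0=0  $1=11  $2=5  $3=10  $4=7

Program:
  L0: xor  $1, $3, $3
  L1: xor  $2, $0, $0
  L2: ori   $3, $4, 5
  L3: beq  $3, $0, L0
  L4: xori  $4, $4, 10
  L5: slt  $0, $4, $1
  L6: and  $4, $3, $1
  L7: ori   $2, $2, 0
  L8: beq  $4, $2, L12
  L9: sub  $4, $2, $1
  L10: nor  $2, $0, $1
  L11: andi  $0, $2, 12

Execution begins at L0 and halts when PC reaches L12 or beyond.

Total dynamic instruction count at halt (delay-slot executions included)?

#0 xor  $1, $3, $3 ; 0/0/5/10/7
#1 xor  $2, $0, $0 ; 0/0/0/10/7
#2 ori   $3, $4, 5 ; 0/0/0/7/7
#3 beq  $3, $0, L0 ; 0/0/0/7/7 ; →fallthru
#4 xori  $4, $4, 10 ; 0/0/0/7/13
#5 slt  $0, $4, $1 ; 0/0/0/7/13
#6 and  $4, $3, $1 ; 0/0/0/7/0
#7 ori   $2, $2, 0 ; 0/0/0/7/0
#8 beq  $4, $2, L12 ; 0/0/0/7/0 ; →target
#9 sub  $4, $2, $1 ; 0/0/0/7/0

10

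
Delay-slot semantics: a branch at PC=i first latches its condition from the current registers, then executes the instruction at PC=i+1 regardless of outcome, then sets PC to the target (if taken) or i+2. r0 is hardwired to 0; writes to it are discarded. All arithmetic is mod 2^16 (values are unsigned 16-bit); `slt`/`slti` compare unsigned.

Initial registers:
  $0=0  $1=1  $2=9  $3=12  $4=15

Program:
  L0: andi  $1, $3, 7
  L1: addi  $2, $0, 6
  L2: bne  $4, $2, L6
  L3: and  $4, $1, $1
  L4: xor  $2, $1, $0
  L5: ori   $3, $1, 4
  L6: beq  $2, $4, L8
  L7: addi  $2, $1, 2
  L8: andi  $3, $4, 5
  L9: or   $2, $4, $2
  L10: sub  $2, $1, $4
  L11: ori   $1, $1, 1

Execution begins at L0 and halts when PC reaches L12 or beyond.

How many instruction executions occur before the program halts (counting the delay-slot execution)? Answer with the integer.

#0 andi  $1, $3, 7 ; 0/4/9/12/15
#1 addi  $2, $0, 6 ; 0/4/6/12/15
#2 bne  $4, $2, L6 ; 0/4/6/12/15 ; →target
#3 and  $4, $1, $1 ; 0/4/6/12/4
#6 beq  $2, $4, L8 ; 0/4/6/12/4 ; →fallthru
#7 addi  $2, $1, 2 ; 0/4/6/12/4
#8 andi  $3, $4, 5 ; 0/4/6/4/4
#9 or   $2, $4, $2 ; 0/4/6/4/4
#10 sub  $2, $1, $4 ; 0/4/0/4/4
#11 ori   $1, $1, 1 ; 0/5/0/4/4

10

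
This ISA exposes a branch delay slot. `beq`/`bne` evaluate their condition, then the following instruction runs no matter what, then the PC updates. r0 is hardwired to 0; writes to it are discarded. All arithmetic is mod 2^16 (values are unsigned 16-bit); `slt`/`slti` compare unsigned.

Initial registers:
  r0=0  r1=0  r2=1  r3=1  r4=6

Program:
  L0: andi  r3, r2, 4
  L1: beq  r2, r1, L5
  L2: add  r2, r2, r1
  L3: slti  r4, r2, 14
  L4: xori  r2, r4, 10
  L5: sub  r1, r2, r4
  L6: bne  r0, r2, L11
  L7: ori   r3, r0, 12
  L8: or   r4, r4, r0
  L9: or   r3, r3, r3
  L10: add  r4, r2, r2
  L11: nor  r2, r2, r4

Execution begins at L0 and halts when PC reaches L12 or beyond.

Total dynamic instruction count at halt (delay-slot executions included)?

9

[0] andi  r3, r2, 4  →  {r0:0, r1:0, r2:1, r3:0, r4:6}
[1] beq  r2, r1, L5  →  {r0:0, r1:0, r2:1, r3:0, r4:6}  ⟨branch fallthrough⟩
[2] add  r2, r2, r1  →  {r0:0, r1:0, r2:1, r3:0, r4:6}
[3] slti  r4, r2, 14  →  {r0:0, r1:0, r2:1, r3:0, r4:1}
[4] xori  r2, r4, 10  →  {r0:0, r1:0, r2:11, r3:0, r4:1}
[5] sub  r1, r2, r4  →  {r0:0, r1:10, r2:11, r3:0, r4:1}
[6] bne  r0, r2, L11  →  {r0:0, r1:10, r2:11, r3:0, r4:1}  ⟨branch taken⟩
[7] ori   r3, r0, 12  →  {r0:0, r1:10, r2:11, r3:12, r4:1}
[11] nor  r2, r2, r4  →  {r0:0, r1:10, r2:65524, r3:12, r4:1}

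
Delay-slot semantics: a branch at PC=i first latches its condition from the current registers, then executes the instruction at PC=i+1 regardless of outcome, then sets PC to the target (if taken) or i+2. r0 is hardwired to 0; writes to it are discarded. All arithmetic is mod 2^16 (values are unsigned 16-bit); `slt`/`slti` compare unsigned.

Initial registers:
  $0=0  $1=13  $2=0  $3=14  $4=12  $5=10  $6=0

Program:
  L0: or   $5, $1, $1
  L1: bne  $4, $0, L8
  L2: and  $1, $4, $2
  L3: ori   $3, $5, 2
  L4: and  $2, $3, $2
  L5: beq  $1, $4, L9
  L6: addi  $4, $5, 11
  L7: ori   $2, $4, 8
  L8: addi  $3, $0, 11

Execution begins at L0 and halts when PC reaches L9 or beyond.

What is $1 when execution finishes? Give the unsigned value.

  step pc=0: or   $5, $1, $1  regs=(0,13,0,14,12,13,0)
  step pc=1: bne  $4, $0, L8  cond=T  regs=(0,13,0,14,12,13,0)
  step pc=2: and  $1, $4, $2  regs=(0,0,0,14,12,13,0)
  step pc=8: addi  $3, $0, 11  regs=(0,0,0,11,12,13,0)

0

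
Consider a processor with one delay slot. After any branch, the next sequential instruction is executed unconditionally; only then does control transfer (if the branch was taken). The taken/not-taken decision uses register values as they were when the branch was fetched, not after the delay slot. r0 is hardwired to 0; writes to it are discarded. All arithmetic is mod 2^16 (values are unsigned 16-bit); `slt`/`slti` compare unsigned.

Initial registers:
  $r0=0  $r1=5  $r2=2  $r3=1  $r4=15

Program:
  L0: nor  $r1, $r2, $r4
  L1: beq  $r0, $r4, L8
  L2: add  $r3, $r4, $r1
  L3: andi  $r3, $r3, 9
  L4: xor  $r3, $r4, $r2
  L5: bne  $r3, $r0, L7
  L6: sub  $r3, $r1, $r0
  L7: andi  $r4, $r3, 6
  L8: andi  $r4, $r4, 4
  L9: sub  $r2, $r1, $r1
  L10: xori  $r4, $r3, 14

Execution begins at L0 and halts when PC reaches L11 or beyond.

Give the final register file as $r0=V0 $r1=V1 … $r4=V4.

[0] nor  $r1, $r2, $r4  →  {$r0:0, $r1:65520, $r2:2, $r3:1, $r4:15}
[1] beq  $r0, $r4, L8  →  {$r0:0, $r1:65520, $r2:2, $r3:1, $r4:15}  ⟨branch fallthrough⟩
[2] add  $r3, $r4, $r1  →  {$r0:0, $r1:65520, $r2:2, $r3:65535, $r4:15}
[3] andi  $r3, $r3, 9  →  {$r0:0, $r1:65520, $r2:2, $r3:9, $r4:15}
[4] xor  $r3, $r4, $r2  →  {$r0:0, $r1:65520, $r2:2, $r3:13, $r4:15}
[5] bne  $r3, $r0, L7  →  {$r0:0, $r1:65520, $r2:2, $r3:13, $r4:15}  ⟨branch taken⟩
[6] sub  $r3, $r1, $r0  →  {$r0:0, $r1:65520, $r2:2, $r3:65520, $r4:15}
[7] andi  $r4, $r3, 6  →  {$r0:0, $r1:65520, $r2:2, $r3:65520, $r4:0}
[8] andi  $r4, $r4, 4  →  {$r0:0, $r1:65520, $r2:2, $r3:65520, $r4:0}
[9] sub  $r2, $r1, $r1  →  {$r0:0, $r1:65520, $r2:0, $r3:65520, $r4:0}
[10] xori  $r4, $r3, 14  →  {$r0:0, $r1:65520, $r2:0, $r3:65520, $r4:65534}

$r0=0 $r1=65520 $r2=0 $r3=65520 $r4=65534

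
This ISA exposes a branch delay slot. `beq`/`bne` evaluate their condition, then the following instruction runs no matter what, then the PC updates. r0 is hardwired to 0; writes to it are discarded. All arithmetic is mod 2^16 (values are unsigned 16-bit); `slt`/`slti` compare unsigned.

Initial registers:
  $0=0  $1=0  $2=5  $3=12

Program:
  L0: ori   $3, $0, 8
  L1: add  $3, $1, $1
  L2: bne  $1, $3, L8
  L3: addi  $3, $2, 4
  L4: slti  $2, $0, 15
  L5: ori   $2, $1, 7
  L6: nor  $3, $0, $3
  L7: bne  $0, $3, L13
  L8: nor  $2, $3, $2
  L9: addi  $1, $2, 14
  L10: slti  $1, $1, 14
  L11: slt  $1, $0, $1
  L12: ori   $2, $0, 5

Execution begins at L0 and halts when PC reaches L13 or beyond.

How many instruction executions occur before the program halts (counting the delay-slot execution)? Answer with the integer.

#0 ori   $3, $0, 8 ; 0/0/5/8
#1 add  $3, $1, $1 ; 0/0/5/0
#2 bne  $1, $3, L8 ; 0/0/5/0 ; →fallthru
#3 addi  $3, $2, 4 ; 0/0/5/9
#4 slti  $2, $0, 15 ; 0/0/1/9
#5 ori   $2, $1, 7 ; 0/0/7/9
#6 nor  $3, $0, $3 ; 0/0/7/65526
#7 bne  $0, $3, L13 ; 0/0/7/65526 ; →target
#8 nor  $2, $3, $2 ; 0/0/8/65526

9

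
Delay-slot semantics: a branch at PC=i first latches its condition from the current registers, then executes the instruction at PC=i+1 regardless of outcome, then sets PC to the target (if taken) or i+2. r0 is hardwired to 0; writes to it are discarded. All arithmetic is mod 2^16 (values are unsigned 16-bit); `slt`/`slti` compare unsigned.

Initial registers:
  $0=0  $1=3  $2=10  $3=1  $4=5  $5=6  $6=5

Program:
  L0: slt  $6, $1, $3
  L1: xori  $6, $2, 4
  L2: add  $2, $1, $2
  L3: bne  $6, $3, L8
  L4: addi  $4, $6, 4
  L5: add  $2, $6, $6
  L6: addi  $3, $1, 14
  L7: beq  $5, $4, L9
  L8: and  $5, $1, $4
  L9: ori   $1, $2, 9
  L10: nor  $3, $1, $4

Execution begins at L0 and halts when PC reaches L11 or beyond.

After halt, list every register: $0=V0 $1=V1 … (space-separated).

  step pc=0: slt  $6, $1, $3  regs=(0,3,10,1,5,6,0)
  step pc=1: xori  $6, $2, 4  regs=(0,3,10,1,5,6,14)
  step pc=2: add  $2, $1, $2  regs=(0,3,13,1,5,6,14)
  step pc=3: bne  $6, $3, L8  cond=T  regs=(0,3,13,1,5,6,14)
  step pc=4: addi  $4, $6, 4  regs=(0,3,13,1,18,6,14)
  step pc=8: and  $5, $1, $4  regs=(0,3,13,1,18,2,14)
  step pc=9: ori   $1, $2, 9  regs=(0,13,13,1,18,2,14)
  step pc=10: nor  $3, $1, $4  regs=(0,13,13,65504,18,2,14)

$0=0 $1=13 $2=13 $3=65504 $4=18 $5=2 $6=14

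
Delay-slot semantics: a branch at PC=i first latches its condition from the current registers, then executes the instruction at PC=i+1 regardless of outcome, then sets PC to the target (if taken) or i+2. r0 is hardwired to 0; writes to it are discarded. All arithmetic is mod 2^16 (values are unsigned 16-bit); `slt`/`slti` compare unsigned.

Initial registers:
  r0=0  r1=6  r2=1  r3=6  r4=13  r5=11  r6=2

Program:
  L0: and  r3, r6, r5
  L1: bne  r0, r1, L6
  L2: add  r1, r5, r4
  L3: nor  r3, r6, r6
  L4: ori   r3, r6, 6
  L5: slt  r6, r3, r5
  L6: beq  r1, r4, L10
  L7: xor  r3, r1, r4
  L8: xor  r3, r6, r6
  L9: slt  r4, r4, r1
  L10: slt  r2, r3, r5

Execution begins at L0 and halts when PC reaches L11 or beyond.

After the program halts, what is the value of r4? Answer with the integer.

PC=0  and  r3, r6, r5        | r0=0 r1=6 r2=1 r3=2 r4=13 r5=11 r6=2
PC=1  bne  r0, r1, L6        | r0=0 r1=6 r2=1 r3=2 r4=13 r5=11 r6=2  [TAKEN]
PC=2  add  r1, r5, r4        | r0=0 r1=24 r2=1 r3=2 r4=13 r5=11 r6=2
PC=6  beq  r1, r4, L10       | r0=0 r1=24 r2=1 r3=2 r4=13 r5=11 r6=2  [not taken]
PC=7  xor  r3, r1, r4        | r0=0 r1=24 r2=1 r3=21 r4=13 r5=11 r6=2
PC=8  xor  r3, r6, r6        | r0=0 r1=24 r2=1 r3=0 r4=13 r5=11 r6=2
PC=9  slt  r4, r4, r1        | r0=0 r1=24 r2=1 r3=0 r4=1 r5=11 r6=2
PC=10 slt  r2, r3, r5        | r0=0 r1=24 r2=1 r3=0 r4=1 r5=11 r6=2

1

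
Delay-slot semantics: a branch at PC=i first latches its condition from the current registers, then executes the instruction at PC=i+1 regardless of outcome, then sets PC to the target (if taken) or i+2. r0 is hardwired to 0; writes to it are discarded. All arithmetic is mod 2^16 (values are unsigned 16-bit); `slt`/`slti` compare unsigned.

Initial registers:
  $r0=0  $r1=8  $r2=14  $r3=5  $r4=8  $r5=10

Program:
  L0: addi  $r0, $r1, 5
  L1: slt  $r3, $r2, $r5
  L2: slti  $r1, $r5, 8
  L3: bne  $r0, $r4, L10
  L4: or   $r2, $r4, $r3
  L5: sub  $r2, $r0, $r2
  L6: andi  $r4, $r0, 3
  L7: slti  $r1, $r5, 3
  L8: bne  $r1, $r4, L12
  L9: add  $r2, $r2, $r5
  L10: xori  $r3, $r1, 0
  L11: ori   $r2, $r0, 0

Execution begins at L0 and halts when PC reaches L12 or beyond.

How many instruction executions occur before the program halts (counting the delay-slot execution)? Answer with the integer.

[0] addi  $r0, $r1, 5  →  {$r0:0, $r1:8, $r2:14, $r3:5, $r4:8, $r5:10}
[1] slt  $r3, $r2, $r5  →  {$r0:0, $r1:8, $r2:14, $r3:0, $r4:8, $r5:10}
[2] slti  $r1, $r5, 8  →  {$r0:0, $r1:0, $r2:14, $r3:0, $r4:8, $r5:10}
[3] bne  $r0, $r4, L10  →  {$r0:0, $r1:0, $r2:14, $r3:0, $r4:8, $r5:10}  ⟨branch taken⟩
[4] or   $r2, $r4, $r3  →  {$r0:0, $r1:0, $r2:8, $r3:0, $r4:8, $r5:10}
[10] xori  $r3, $r1, 0  →  {$r0:0, $r1:0, $r2:8, $r3:0, $r4:8, $r5:10}
[11] ori   $r2, $r0, 0  →  {$r0:0, $r1:0, $r2:0, $r3:0, $r4:8, $r5:10}

7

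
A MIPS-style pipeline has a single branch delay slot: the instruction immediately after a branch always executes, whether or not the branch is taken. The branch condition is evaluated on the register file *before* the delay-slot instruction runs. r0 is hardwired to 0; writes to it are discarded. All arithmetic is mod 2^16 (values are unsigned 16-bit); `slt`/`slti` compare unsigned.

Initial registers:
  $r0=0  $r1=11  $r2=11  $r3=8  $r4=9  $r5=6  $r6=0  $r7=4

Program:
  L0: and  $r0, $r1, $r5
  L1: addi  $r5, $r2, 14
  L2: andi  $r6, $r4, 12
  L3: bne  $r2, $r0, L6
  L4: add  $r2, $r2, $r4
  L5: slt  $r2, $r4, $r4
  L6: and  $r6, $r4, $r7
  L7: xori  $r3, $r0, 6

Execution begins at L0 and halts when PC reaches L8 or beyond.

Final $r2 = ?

20

  step pc=0: and  $r0, $r1, $r5  regs=(0,11,11,8,9,6,0,4)
  step pc=1: addi  $r5, $r2, 14  regs=(0,11,11,8,9,25,0,4)
  step pc=2: andi  $r6, $r4, 12  regs=(0,11,11,8,9,25,8,4)
  step pc=3: bne  $r2, $r0, L6  cond=T  regs=(0,11,11,8,9,25,8,4)
  step pc=4: add  $r2, $r2, $r4  regs=(0,11,20,8,9,25,8,4)
  step pc=6: and  $r6, $r4, $r7  regs=(0,11,20,8,9,25,0,4)
  step pc=7: xori  $r3, $r0, 6  regs=(0,11,20,6,9,25,0,4)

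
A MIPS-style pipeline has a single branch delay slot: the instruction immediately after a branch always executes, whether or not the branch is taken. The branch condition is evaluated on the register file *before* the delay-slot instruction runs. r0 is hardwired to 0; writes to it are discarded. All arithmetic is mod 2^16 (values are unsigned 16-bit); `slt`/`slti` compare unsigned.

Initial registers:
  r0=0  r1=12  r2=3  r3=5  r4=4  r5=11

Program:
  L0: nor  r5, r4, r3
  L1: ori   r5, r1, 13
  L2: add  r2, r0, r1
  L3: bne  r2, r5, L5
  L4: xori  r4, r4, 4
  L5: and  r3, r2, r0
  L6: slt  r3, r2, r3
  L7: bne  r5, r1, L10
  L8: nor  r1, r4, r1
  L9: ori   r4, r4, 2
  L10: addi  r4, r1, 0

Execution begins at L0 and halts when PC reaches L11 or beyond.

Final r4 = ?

65523

[0] nor  r5, r4, r3  →  {r0:0, r1:12, r2:3, r3:5, r4:4, r5:65530}
[1] ori   r5, r1, 13  →  {r0:0, r1:12, r2:3, r3:5, r4:4, r5:13}
[2] add  r2, r0, r1  →  {r0:0, r1:12, r2:12, r3:5, r4:4, r5:13}
[3] bne  r2, r5, L5  →  {r0:0, r1:12, r2:12, r3:5, r4:4, r5:13}  ⟨branch taken⟩
[4] xori  r4, r4, 4  →  {r0:0, r1:12, r2:12, r3:5, r4:0, r5:13}
[5] and  r3, r2, r0  →  {r0:0, r1:12, r2:12, r3:0, r4:0, r5:13}
[6] slt  r3, r2, r3  →  {r0:0, r1:12, r2:12, r3:0, r4:0, r5:13}
[7] bne  r5, r1, L10  →  {r0:0, r1:12, r2:12, r3:0, r4:0, r5:13}  ⟨branch taken⟩
[8] nor  r1, r4, r1  →  {r0:0, r1:65523, r2:12, r3:0, r4:0, r5:13}
[10] addi  r4, r1, 0  →  {r0:0, r1:65523, r2:12, r3:0, r4:65523, r5:13}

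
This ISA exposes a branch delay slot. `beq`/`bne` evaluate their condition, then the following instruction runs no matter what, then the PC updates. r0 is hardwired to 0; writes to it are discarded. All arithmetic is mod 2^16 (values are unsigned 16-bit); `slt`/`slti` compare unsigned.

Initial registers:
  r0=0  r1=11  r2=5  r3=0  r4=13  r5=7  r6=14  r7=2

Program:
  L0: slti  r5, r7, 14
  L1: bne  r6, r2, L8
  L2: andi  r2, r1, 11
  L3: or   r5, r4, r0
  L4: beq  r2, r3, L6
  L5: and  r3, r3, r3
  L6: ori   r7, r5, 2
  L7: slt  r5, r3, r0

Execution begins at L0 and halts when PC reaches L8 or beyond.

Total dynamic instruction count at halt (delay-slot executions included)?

  step pc=0: slti  r5, r7, 14  regs=(0,11,5,0,13,1,14,2)
  step pc=1: bne  r6, r2, L8  cond=T  regs=(0,11,5,0,13,1,14,2)
  step pc=2: andi  r2, r1, 11  regs=(0,11,11,0,13,1,14,2)

3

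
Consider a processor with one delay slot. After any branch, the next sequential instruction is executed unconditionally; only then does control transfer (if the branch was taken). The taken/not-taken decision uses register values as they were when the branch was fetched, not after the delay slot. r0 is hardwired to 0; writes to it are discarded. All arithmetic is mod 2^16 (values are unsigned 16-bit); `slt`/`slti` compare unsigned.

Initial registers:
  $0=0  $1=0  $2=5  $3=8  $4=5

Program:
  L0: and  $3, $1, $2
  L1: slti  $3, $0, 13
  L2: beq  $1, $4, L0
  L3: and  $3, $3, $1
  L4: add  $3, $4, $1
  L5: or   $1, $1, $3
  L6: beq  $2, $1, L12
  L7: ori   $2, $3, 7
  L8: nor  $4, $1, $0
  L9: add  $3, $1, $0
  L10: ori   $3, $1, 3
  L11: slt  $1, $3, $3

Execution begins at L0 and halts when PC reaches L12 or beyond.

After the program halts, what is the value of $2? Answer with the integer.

7

  step pc=0: and  $3, $1, $2  regs=(0,0,5,0,5)
  step pc=1: slti  $3, $0, 13  regs=(0,0,5,1,5)
  step pc=2: beq  $1, $4, L0  cond=F  regs=(0,0,5,1,5)
  step pc=3: and  $3, $3, $1  regs=(0,0,5,0,5)
  step pc=4: add  $3, $4, $1  regs=(0,0,5,5,5)
  step pc=5: or   $1, $1, $3  regs=(0,5,5,5,5)
  step pc=6: beq  $2, $1, L12  cond=T  regs=(0,5,5,5,5)
  step pc=7: ori   $2, $3, 7  regs=(0,5,7,5,5)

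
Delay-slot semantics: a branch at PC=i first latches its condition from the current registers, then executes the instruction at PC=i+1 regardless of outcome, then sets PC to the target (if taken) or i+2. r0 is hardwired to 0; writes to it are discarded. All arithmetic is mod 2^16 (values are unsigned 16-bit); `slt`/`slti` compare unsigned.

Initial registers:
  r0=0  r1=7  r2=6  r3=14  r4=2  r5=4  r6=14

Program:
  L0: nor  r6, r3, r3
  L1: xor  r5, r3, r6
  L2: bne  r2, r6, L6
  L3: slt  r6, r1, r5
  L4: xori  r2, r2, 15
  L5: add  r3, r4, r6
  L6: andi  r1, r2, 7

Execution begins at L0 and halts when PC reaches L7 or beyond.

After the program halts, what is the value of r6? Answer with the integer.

PC=0  nor  r6, r3, r3        | r0=0 r1=7 r2=6 r3=14 r4=2 r5=4 r6=65521
PC=1  xor  r5, r3, r6        | r0=0 r1=7 r2=6 r3=14 r4=2 r5=65535 r6=65521
PC=2  bne  r2, r6, L6        | r0=0 r1=7 r2=6 r3=14 r4=2 r5=65535 r6=65521  [TAKEN]
PC=3  slt  r6, r1, r5        | r0=0 r1=7 r2=6 r3=14 r4=2 r5=65535 r6=1
PC=6  andi  r1, r2, 7        | r0=0 r1=6 r2=6 r3=14 r4=2 r5=65535 r6=1

1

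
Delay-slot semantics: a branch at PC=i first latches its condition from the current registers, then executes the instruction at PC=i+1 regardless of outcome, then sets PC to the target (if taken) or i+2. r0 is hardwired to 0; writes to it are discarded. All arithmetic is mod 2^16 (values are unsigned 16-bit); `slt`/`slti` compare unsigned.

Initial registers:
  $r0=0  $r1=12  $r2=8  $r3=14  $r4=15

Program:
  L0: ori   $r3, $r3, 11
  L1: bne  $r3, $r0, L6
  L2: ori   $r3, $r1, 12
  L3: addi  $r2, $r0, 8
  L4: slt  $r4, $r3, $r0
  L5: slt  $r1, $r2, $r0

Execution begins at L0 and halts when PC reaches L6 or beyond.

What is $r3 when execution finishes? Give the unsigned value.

PC=0  ori   $r3, $r3, 11     | $r0=0 $r1=12 $r2=8 $r3=15 $r4=15
PC=1  bne  $r3, $r0, L6      | $r0=0 $r1=12 $r2=8 $r3=15 $r4=15  [TAKEN]
PC=2  ori   $r3, $r1, 12     | $r0=0 $r1=12 $r2=8 $r3=12 $r4=15

12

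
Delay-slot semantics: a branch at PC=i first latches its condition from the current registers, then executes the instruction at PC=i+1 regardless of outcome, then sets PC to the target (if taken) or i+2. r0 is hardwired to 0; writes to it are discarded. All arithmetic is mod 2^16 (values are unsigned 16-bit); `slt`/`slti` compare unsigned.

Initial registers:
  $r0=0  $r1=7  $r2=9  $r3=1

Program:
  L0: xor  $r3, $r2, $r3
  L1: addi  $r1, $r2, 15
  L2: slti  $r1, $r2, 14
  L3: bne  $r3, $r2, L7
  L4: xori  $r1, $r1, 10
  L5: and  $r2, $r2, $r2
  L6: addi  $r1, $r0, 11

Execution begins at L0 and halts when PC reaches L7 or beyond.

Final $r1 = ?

11

#0 xor  $r3, $r2, $r3 ; 0/7/9/8
#1 addi  $r1, $r2, 15 ; 0/24/9/8
#2 slti  $r1, $r2, 14 ; 0/1/9/8
#3 bne  $r3, $r2, L7 ; 0/1/9/8 ; →target
#4 xori  $r1, $r1, 10 ; 0/11/9/8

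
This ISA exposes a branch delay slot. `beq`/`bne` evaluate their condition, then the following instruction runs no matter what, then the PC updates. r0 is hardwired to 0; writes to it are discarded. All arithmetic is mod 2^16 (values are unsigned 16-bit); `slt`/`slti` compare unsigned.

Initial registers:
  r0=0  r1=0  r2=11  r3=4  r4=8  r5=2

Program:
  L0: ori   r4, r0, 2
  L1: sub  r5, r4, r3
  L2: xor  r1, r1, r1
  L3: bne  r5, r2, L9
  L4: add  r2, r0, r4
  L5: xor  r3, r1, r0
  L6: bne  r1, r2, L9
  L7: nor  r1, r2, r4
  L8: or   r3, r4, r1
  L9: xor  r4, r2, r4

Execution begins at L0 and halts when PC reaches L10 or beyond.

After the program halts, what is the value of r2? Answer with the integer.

2

[0] ori   r4, r0, 2  →  {r0:0, r1:0, r2:11, r3:4, r4:2, r5:2}
[1] sub  r5, r4, r3  →  {r0:0, r1:0, r2:11, r3:4, r4:2, r5:65534}
[2] xor  r1, r1, r1  →  {r0:0, r1:0, r2:11, r3:4, r4:2, r5:65534}
[3] bne  r5, r2, L9  →  {r0:0, r1:0, r2:11, r3:4, r4:2, r5:65534}  ⟨branch taken⟩
[4] add  r2, r0, r4  →  {r0:0, r1:0, r2:2, r3:4, r4:2, r5:65534}
[9] xor  r4, r2, r4  →  {r0:0, r1:0, r2:2, r3:4, r4:0, r5:65534}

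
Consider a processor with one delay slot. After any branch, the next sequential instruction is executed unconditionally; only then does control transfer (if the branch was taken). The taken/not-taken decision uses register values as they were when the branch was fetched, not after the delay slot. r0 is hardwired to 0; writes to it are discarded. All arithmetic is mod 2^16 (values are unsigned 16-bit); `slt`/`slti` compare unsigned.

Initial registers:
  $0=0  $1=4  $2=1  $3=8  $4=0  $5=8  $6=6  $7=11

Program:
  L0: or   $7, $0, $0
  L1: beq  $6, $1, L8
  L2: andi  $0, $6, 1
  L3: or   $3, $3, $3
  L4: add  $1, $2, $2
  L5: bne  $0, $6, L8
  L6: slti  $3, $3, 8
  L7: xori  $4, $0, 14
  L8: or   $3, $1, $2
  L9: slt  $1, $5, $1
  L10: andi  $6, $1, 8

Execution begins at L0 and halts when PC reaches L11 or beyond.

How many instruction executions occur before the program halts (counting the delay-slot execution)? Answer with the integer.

10

[0] or   $7, $0, $0  →  {$0:0, $1:4, $2:1, $3:8, $4:0, $5:8, $6:6, $7:0}
[1] beq  $6, $1, L8  →  {$0:0, $1:4, $2:1, $3:8, $4:0, $5:8, $6:6, $7:0}  ⟨branch fallthrough⟩
[2] andi  $0, $6, 1  →  {$0:0, $1:4, $2:1, $3:8, $4:0, $5:8, $6:6, $7:0}
[3] or   $3, $3, $3  →  {$0:0, $1:4, $2:1, $3:8, $4:0, $5:8, $6:6, $7:0}
[4] add  $1, $2, $2  →  {$0:0, $1:2, $2:1, $3:8, $4:0, $5:8, $6:6, $7:0}
[5] bne  $0, $6, L8  →  {$0:0, $1:2, $2:1, $3:8, $4:0, $5:8, $6:6, $7:0}  ⟨branch taken⟩
[6] slti  $3, $3, 8  →  {$0:0, $1:2, $2:1, $3:0, $4:0, $5:8, $6:6, $7:0}
[8] or   $3, $1, $2  →  {$0:0, $1:2, $2:1, $3:3, $4:0, $5:8, $6:6, $7:0}
[9] slt  $1, $5, $1  →  {$0:0, $1:0, $2:1, $3:3, $4:0, $5:8, $6:6, $7:0}
[10] andi  $6, $1, 8  →  {$0:0, $1:0, $2:1, $3:3, $4:0, $5:8, $6:0, $7:0}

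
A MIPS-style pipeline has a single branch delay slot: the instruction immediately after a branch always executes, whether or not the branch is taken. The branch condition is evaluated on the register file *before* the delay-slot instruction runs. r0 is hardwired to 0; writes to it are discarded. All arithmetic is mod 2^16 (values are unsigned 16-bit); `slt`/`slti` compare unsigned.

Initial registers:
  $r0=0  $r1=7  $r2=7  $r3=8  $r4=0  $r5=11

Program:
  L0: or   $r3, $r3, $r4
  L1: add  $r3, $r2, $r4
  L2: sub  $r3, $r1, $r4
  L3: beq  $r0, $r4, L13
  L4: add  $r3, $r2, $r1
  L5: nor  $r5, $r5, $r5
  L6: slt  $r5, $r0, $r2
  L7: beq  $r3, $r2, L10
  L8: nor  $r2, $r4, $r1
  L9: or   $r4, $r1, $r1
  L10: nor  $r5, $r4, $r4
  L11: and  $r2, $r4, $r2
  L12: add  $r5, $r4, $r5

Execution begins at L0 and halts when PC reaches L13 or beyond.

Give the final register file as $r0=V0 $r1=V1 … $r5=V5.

$r0=0 $r1=7 $r2=7 $r3=14 $r4=0 $r5=11

  step pc=0: or   $r3, $r3, $r4  regs=(0,7,7,8,0,11)
  step pc=1: add  $r3, $r2, $r4  regs=(0,7,7,7,0,11)
  step pc=2: sub  $r3, $r1, $r4  regs=(0,7,7,7,0,11)
  step pc=3: beq  $r0, $r4, L13  cond=T  regs=(0,7,7,7,0,11)
  step pc=4: add  $r3, $r2, $r1  regs=(0,7,7,14,0,11)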